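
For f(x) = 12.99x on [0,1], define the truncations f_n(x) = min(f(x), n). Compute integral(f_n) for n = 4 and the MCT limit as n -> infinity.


f(x) = 12.99x on [0,1]; f_n(x) = min(12.99x, n). At n = 4:
Step 1: f(x) reaches 4 at x = 4/12.99 = 0.307929
Step 2: integral(f_4) = integral(12.99x, 0, 0.307929) + integral(4, 0.307929, 1)
       = 12.99*0.307929^2/2 + 4*(1 - 0.307929)
       = 0.615858 + 2.768283
       = 3.384142
Step 3: As n -> infinity, f_n increases to f, so by MCT integral(f_n) -> integral(f) = 12.99/2 = 6.495.
Convergence: integral(f_4) = 3.384142 -> 6.495 as n -> infinity


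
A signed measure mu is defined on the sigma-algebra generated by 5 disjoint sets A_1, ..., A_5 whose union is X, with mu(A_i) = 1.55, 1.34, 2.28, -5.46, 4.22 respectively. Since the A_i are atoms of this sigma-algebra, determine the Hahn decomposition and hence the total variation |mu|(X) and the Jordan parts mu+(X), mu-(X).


Step 1: Every measurable set is a union of atoms (the cells / points), so a Hahn decomposition is
  obtained by grouping atoms by sign: P = union of atoms with mu > 0, N = union of the remaining atoms.
  Atoms in P (indices): 1, 2, 3, 5;  atoms in N (indices): 4
  Positive values: 1.55, 1.34, 2.28, 4.22
  Negative values: -5.46
Step 2: mu+(X) = mu(P) = sum of positive atom values = 9.39
Step 3: mu-(X) = -mu(N) = sum of |negative atom values| = 5.46
Step 4: |mu|(X) = mu+(X) + mu-(X) = 9.39 + 5.46 = 14.85


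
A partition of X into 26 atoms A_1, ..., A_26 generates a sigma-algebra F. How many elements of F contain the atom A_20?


Each element of F is a union of some subset S of the 26 atoms.
The element contains A_20 iff A_20 is in S.
So we count subsets S of {A_1,...,A_26} with A_20 in S: choose freely among the other 25 atoms.
Count = 2^(26-1) = 2^25 = 33554432.


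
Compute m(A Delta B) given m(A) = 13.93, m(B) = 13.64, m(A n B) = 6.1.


m(A Delta B) = m(A) + m(B) - 2*m(A n B)
= 13.93 + 13.64 - 2*6.1
= 13.93 + 13.64 - 12.2
= 15.37


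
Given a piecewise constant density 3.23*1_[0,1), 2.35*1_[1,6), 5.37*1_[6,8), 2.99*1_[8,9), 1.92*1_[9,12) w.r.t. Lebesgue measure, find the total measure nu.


Integrate each piece of the Radon-Nikodym derivative:
Step 1: integral_0^1 3.23 dx = 3.23*(1-0) = 3.23*1 = 3.23
Step 2: integral_1^6 2.35 dx = 2.35*(6-1) = 2.35*5 = 11.75
Step 3: integral_6^8 5.37 dx = 5.37*(8-6) = 5.37*2 = 10.74
Step 4: integral_8^9 2.99 dx = 2.99*(9-8) = 2.99*1 = 2.99
Step 5: integral_9^12 1.92 dx = 1.92*(12-9) = 1.92*3 = 5.76
Total: 3.23 + 11.75 + 10.74 + 2.99 + 5.76 = 34.47


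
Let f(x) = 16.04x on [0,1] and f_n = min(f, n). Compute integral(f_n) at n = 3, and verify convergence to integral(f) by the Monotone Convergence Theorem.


f(x) = 16.04x on [0,1]; f_n(x) = min(16.04x, n). At n = 3:
Step 1: f(x) reaches 3 at x = 3/16.04 = 0.187032
Step 2: integral(f_3) = integral(16.04x, 0, 0.187032) + integral(3, 0.187032, 1)
       = 16.04*0.187032^2/2 + 3*(1 - 0.187032)
       = 0.280549 + 2.438903
       = 2.719451
Step 3: As n -> infinity, f_n increases to f, so by MCT integral(f_n) -> integral(f) = 16.04/2 = 8.02.
Convergence: integral(f_3) = 2.719451 -> 8.02 as n -> infinity


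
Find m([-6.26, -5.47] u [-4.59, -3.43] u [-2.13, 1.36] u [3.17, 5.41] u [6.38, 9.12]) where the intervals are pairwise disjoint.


For pairwise disjoint intervals, m(union) = sum of lengths.
= (-5.47 - -6.26) + (-3.43 - -4.59) + (1.36 - -2.13) + (5.41 - 3.17) + (9.12 - 6.38)
= 0.79 + 1.16 + 3.49 + 2.24 + 2.74
= 10.42


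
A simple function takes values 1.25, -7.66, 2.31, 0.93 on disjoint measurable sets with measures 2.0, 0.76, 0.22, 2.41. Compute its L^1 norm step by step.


Step 1: Compute |f_i|^1 for each value:
  |1.25|^1 = 1.25
  |-7.66|^1 = 7.66
  |2.31|^1 = 2.31
  |0.93|^1 = 0.93
Step 2: Multiply by measures and sum:
  1.25 * 2.0 = 2.5
  7.66 * 0.76 = 5.8216
  2.31 * 0.22 = 0.5082
  0.93 * 2.41 = 2.2413
Sum = 2.5 + 5.8216 + 0.5082 + 2.2413 = 11.0711
Step 3: Take the p-th root:
||f||_1 = (11.0711)^(1/1) = 11.0711


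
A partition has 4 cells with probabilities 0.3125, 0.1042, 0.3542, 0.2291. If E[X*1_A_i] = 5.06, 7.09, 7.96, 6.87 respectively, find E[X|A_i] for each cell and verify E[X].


For each cell A_i: E[X|A_i] = E[X*1_A_i] / P(A_i)
Step 1: E[X|A_1] = 5.06 / 0.3125 = 16.192
Step 2: E[X|A_2] = 7.09 / 0.1042 = 68.042226
Step 3: E[X|A_3] = 7.96 / 0.3542 = 22.473179
Step 4: E[X|A_4] = 6.87 / 0.2291 = 29.986905
Verification: E[X] = sum E[X*1_A_i] = 5.06 + 7.09 + 7.96 + 6.87 = 26.98


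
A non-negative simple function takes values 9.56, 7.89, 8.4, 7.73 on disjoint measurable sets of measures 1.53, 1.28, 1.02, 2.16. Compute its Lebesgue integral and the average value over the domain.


Step 1: Integral = sum(value_i * measure_i)
= 9.56*1.53 + 7.89*1.28 + 8.4*1.02 + 7.73*2.16
= 14.6268 + 10.0992 + 8.568 + 16.6968
= 49.9908
Step 2: Total measure of domain = 1.53 + 1.28 + 1.02 + 2.16 = 5.99
Step 3: Average value = 49.9908 / 5.99 = 8.34571


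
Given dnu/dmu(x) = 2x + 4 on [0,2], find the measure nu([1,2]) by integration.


nu(A) = integral_A (dnu/dmu) dmu = integral_1^2 (2x + 4) dx
Step 1: Antiderivative F(x) = (2/2)x^2 + 4x
Step 2: F(2) = (2/2)*2^2 + 4*2 = 4 + 8 = 12
Step 3: F(1) = (2/2)*1^2 + 4*1 = 1 + 4 = 5
Step 4: nu([1,2]) = F(2) - F(1) = 12 - 5 = 7


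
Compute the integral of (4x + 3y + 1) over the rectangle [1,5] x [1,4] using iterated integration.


By Fubini, integrate in x first, then y.
Step 1: Fix y, integrate over x in [1,5]:
  integral(4x + 3y + 1, x=1..5)
  = 4*(5^2 - 1^2)/2 + (3y + 1)*(5 - 1)
  = 48 + (3y + 1)*4
  = 48 + 12y + 4
  = 52 + 12y
Step 2: Integrate over y in [1,4]:
  integral(52 + 12y, y=1..4)
  = 52*3 + 12*(4^2 - 1^2)/2
  = 156 + 90
  = 246


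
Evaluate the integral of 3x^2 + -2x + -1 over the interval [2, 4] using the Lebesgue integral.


The Lebesgue integral of a Riemann-integrable function agrees with the Riemann integral.
Antiderivative F(x) = (3/3)x^3 + (-2/2)x^2 + -1x
F(4) = (3/3)*4^3 + (-2/2)*4^2 + -1*4
     = (3/3)*64 + (-2/2)*16 + -1*4
     = 64 + -16 + -4
     = 44
F(2) = 2
Integral = F(4) - F(2) = 44 - 2 = 42


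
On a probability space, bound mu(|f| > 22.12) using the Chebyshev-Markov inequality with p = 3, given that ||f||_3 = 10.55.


Chebyshev/Markov inequality: mu(|f| > eps) <= (||f||_p / eps)^p
Step 1: ||f||_3 / eps = 10.55 / 22.12 = 0.476944
Step 2: Raise to power p = 3:
  (0.476944)^3 = 0.108493
Step 3: Therefore mu(|f| > 22.12) <= 0.108493


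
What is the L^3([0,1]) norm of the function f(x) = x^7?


Step 1: ||f||_3 = (integral_0^1 |x^7|^3 dx)^(1/3)
     = (integral_0^1 x^21 dx)^(1/3)
Step 2: integral_0^1 x^21 dx = [x^22/(22)] from 0 to 1 = 1^22/22
     = 1/22 = 0.045455
Step 3: ||f||_3 = (0.045455)^(1/3) = 0.356883


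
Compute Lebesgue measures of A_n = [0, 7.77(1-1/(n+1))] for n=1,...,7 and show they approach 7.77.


By continuity of measure from below: if A_n increases to A, then m(A_n) -> m(A).
Here A = [0, 7.77], so m(A) = 7.77
Step 1: a_1 = 7.77*(1 - 1/2) = 3.885, m(A_1) = 3.885
Step 2: a_2 = 7.77*(1 - 1/3) = 5.18, m(A_2) = 5.18
Step 3: a_3 = 7.77*(1 - 1/4) = 5.8275, m(A_3) = 5.8275
Step 4: a_4 = 7.77*(1 - 1/5) = 6.216, m(A_4) = 6.216
Step 5: a_5 = 7.77*(1 - 1/6) = 6.475, m(A_5) = 6.475
Step 6: a_6 = 7.77*(1 - 1/7) = 6.66, m(A_6) = 6.66
Step 7: a_7 = 7.77*(1 - 1/8) = 6.7988, m(A_7) = 6.7988
Limit: m(A_n) -> m([0,7.77]) = 7.77


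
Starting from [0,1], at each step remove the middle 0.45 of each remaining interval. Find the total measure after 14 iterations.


Step 1: At each step, fraction remaining = 1 - 0.45 = 0.55
Step 2: After 14 steps, measure = (0.55)^14
Result = 2.317809e-04


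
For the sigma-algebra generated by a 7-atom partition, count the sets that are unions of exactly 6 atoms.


Each element of F is a union of some subset of the 7 atoms.
Elements that are unions of exactly 6 atoms correspond to 6-element subsets of the 7 atoms.
Count = C(7, 6) = 7! / (6! * 1!) = 7.


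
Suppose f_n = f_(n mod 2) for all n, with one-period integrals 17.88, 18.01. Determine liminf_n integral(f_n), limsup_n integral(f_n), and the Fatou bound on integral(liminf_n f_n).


The sequence (integral(f_n)) is periodic with period 2, repeating the values 17.88, 18.01 indefinitely.
Step 1: For a periodic sequence, every tail (a_m, a_(m+1), ...) contains all 2 period values infinitely often.
Step 2: Hence inf of every tail = min of the period values = min(17.88, 18.01) = 17.88.
        liminf_n integral(f_n) = sup over m of (inf of tail from m) = 17.88.
Step 3: Similarly sup of every tail = max of the period values = 18.01.
        limsup_n integral(f_n) = 18.01.
Step 4: Fatou's lemma: integral(liminf_n f_n) <= liminf_n integral(f_n) = 17.88.
        So the integral of the pointwise liminf is at most 17.88.


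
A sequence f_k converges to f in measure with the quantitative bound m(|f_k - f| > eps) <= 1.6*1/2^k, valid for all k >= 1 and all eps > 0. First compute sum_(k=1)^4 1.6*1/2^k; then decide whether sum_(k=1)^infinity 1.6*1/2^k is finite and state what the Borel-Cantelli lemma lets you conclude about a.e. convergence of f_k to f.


Step 1: List the terms 1.6*1/2^k for k = 1 to 4:
  k=1: 0.8
  k=2: 0.4
  k=3: 0.2
  k=4: 0.1
Step 2: Partial sum = 0.8 + 0.4 + 0.2 + 0.1
     = 1.5
Step 3: The full series sum_(k>=1) 1.6*1/2^k converges (geometric series with ratio 1/2 < 1; a constant multiple of a convergent series converges).
Step 4: Fix eps > 0. Since sum_k m(|f_k - f| > eps) < infinity, the Borel-Cantelli lemma gives
        m(limsup_k {|f_k - f| > eps}) = 0, i.e. for a.e. x, |f_k(x) - f(x)| <= eps for all large k.
        Applying this with eps = 1/j for j = 1, 2, ... and intersecting the countably many full-measure sets,
        for a.e. x we get limsup_k |f_k(x) - f(x)| <= 1/j for every j, hence f_k -> f almost everywhere.
Conclusion: series converges; Borel-Cantelli yields f_k -> f a.e.


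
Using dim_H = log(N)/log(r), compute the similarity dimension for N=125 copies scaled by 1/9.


For a self-similar set with N copies scaled by 1/r:
dim_H = log(N)/log(r) = log(125)/log(9)
= 4.828314/2.197225
= 2.19746


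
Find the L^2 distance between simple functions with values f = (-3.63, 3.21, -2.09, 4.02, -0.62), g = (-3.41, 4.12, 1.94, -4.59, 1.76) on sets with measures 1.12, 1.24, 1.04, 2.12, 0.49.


Step 1: Compute differences f_i - g_i:
  -3.63 - -3.41 = -0.22
  3.21 - 4.12 = -0.91
  -2.09 - 1.94 = -4.03
  4.02 - -4.59 = 8.61
  -0.62 - 1.76 = -2.38
Step 2: Compute |diff|^2 * measure for each set:
  |-0.22|^2 * 1.12 = 0.0484 * 1.12 = 0.054208
  |-0.91|^2 * 1.24 = 0.8281 * 1.24 = 1.026844
  |-4.03|^2 * 1.04 = 16.2409 * 1.04 = 16.890536
  |8.61|^2 * 2.12 = 74.1321 * 2.12 = 157.160052
  |-2.38|^2 * 0.49 = 5.6644 * 0.49 = 2.775556
Step 3: Sum = 177.907196
Step 4: ||f-g||_2 = (177.907196)^(1/2) = 13.338186


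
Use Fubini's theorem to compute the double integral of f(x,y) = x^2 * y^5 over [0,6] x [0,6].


By Fubini's theorem, the double integral factors as a product of single integrals:
Step 1: integral_0^6 x^2 dx = [x^3/3] from 0 to 6
     = 6^3/3 = 72
Step 2: integral_0^6 y^5 dy = [y^6/6] from 0 to 6
     = 6^6/6 = 7776
Step 3: Double integral = 72 * 7776 = 559872


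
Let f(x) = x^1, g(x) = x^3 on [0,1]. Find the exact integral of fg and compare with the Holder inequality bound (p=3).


Step 1: Exact integral of f*g = integral(x^4, 0, 1) = 1/5
     = 0.2
Step 2: Holder bound with p=3, q=1.5:
  ||f||_p = (integral x^3 dx)^(1/3) = (1/4)^(1/3) = 0.629961
  ||g||_q = (integral x^4.5 dx)^(1/1.5) = (1/5.5)^(1/1.5) = 0.320941
Step 3: Holder bound = ||f||_p * ||g||_q = 0.629961 * 0.320941 = 0.20218
Verification: 0.2 <= 0.20218 (Holder holds)


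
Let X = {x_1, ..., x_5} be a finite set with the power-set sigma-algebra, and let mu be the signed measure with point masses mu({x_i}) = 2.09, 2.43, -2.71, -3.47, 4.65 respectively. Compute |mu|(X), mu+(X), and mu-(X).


Step 1: Every measurable set is a union of atoms (the cells / points), so a Hahn decomposition is
  obtained by grouping atoms by sign: P = union of atoms with mu > 0, N = union of the remaining atoms.
  Atoms in P (indices): 1, 2, 5;  atoms in N (indices): 3, 4
  Positive values: 2.09, 2.43, 4.65
  Negative values: -2.71, -3.47
Step 2: mu+(X) = mu(P) = sum of positive atom values = 9.17
Step 3: mu-(X) = -mu(N) = sum of |negative atom values| = 6.18
Step 4: |mu|(X) = mu+(X) + mu-(X) = 9.17 + 6.18 = 15.35


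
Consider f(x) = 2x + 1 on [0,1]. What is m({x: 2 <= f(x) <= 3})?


f^(-1)([2, 3]) = {x : 2 <= 2x + 1 <= 3}
Solving: (2 - 1)/2 <= x <= (3 - 1)/2
= [0.5, 1]
Intersecting with [0,1]: [0.5, 1]
Measure = 1 - 0.5 = 0.5


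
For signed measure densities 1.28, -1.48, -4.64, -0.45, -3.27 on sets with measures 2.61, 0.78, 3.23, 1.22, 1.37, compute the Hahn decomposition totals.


Step 1: Compute signed measure on each set:
  Set 1: 1.28 * 2.61 = 3.3408
  Set 2: -1.48 * 0.78 = -1.1544
  Set 3: -4.64 * 3.23 = -14.9872
  Set 4: -0.45 * 1.22 = -0.549
  Set 5: -3.27 * 1.37 = -4.4799
Step 2: Total signed measure = (3.3408) + (-1.1544) + (-14.9872) + (-0.549) + (-4.4799)
     = -17.8297
Step 3: Positive part mu+(X) = sum of positive contributions = 3.3408
Step 4: Negative part mu-(X) = |sum of negative contributions| = 21.1705


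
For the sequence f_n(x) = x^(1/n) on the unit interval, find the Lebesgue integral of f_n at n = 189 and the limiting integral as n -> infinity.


At n = 189: f_189(x) = x^(1/189).
Step 1: integral(x^(1/189), 0, 1) = [x^(1/189+1) / (1/189+1)] from 0 to 1
     = 1 / (1/189 + 1) = 1 / ((189+1)/189) = 189/(189+1)
     = 189/190 = 0.994737
Step 2: As n -> infinity, f_n(x) = x^(1/n) -> 1 for x in (0,1], and f_n is increasing in n.
By MCT, lim_n integral(f_n) = integral(lim_n f_n) = integral(1, 0, 1) = 1.
Step 3: Verify convergence: 189/190 = 0.994737 -> 1


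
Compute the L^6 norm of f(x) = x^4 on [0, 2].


Step 1: ||f||_6 = (integral_0^2 |x^4|^6 dx)^(1/6)
     = (integral_0^2 x^24 dx)^(1/6)
Step 2: integral_0^2 x^24 dx = [x^25/(25)] from 0 to 2 = 2^25/25
     = 33554432/25 = 1.342177e+06
Step 3: ||f||_6 = (1.342177e+06)^(1/6) = 10.502717


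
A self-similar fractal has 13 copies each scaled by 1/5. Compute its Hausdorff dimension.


For a self-similar set with N copies scaled by 1/r:
dim_H = log(N)/log(r) = log(13)/log(5)
= 2.564949/1.609438
= 1.593693


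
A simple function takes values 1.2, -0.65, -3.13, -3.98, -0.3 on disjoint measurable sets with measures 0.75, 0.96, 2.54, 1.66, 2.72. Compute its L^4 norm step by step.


Step 1: Compute |f_i|^4 for each value:
  |1.2|^4 = 2.0736
  |-0.65|^4 = 0.178506
  |-3.13|^4 = 95.97925
  |-3.98|^4 = 250.918272
  |-0.3|^4 = 0.0081
Step 2: Multiply by measures and sum:
  2.0736 * 0.75 = 1.5552
  0.178506 * 0.96 = 0.171366
  95.97925 * 2.54 = 243.787294
  250.918272 * 1.66 = 416.524332
  0.0081 * 2.72 = 0.022032
Sum = 1.5552 + 0.171366 + 243.787294 + 416.524332 + 0.022032 = 662.060224
Step 3: Take the p-th root:
||f||_4 = (662.060224)^(1/4) = 5.072527


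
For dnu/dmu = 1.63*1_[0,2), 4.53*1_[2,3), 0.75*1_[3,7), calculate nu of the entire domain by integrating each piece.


Integrate each piece of the Radon-Nikodym derivative:
Step 1: integral_0^2 1.63 dx = 1.63*(2-0) = 1.63*2 = 3.26
Step 2: integral_2^3 4.53 dx = 4.53*(3-2) = 4.53*1 = 4.53
Step 3: integral_3^7 0.75 dx = 0.75*(7-3) = 0.75*4 = 3
Total: 3.26 + 4.53 + 3 = 10.79


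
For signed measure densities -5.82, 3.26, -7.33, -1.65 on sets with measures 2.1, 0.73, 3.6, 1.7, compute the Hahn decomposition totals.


Step 1: Compute signed measure on each set:
  Set 1: -5.82 * 2.1 = -12.222
  Set 2: 3.26 * 0.73 = 2.3798
  Set 3: -7.33 * 3.6 = -26.388
  Set 4: -1.65 * 1.7 = -2.805
Step 2: Total signed measure = (-12.222) + (2.3798) + (-26.388) + (-2.805)
     = -39.0352
Step 3: Positive part mu+(X) = sum of positive contributions = 2.3798
Step 4: Negative part mu-(X) = |sum of negative contributions| = 41.415


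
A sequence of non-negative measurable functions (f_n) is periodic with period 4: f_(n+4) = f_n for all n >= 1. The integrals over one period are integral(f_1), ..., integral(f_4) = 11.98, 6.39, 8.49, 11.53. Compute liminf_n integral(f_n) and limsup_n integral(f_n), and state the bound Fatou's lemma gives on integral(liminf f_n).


The sequence (integral(f_n)) is periodic with period 4, repeating the values 11.98, 6.39, 8.49, 11.53 indefinitely.
Step 1: For a periodic sequence, every tail (a_m, a_(m+1), ...) contains all 4 period values infinitely often.
Step 2: Hence inf of every tail = min of the period values = min(11.98, 6.39, 8.49, 11.53) = 6.39.
        liminf_n integral(f_n) = sup over m of (inf of tail from m) = 6.39.
Step 3: Similarly sup of every tail = max of the period values = 11.98.
        limsup_n integral(f_n) = 11.98.
Step 4: Fatou's lemma: integral(liminf_n f_n) <= liminf_n integral(f_n) = 6.39.
        So the integral of the pointwise liminf is at most 6.39.


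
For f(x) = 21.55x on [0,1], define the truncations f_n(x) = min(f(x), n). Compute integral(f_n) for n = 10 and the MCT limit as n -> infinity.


f(x) = 21.55x on [0,1]; f_n(x) = min(21.55x, n). At n = 10:
Step 1: f(x) reaches 10 at x = 10/21.55 = 0.464037
Step 2: integral(f_10) = integral(21.55x, 0, 0.464037) + integral(10, 0.464037, 1)
       = 21.55*0.464037^2/2 + 10*(1 - 0.464037)
       = 2.320186 + 5.359629
       = 7.679814
Step 3: As n -> infinity, f_n increases to f, so by MCT integral(f_n) -> integral(f) = 21.55/2 = 10.775.
Convergence: integral(f_10) = 7.679814 -> 10.775 as n -> infinity


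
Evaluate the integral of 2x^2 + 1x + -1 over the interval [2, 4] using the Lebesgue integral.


The Lebesgue integral of a Riemann-integrable function agrees with the Riemann integral.
Antiderivative F(x) = (2/3)x^3 + (1/2)x^2 + -1x
F(4) = (2/3)*4^3 + (1/2)*4^2 + -1*4
     = (2/3)*64 + (1/2)*16 + -1*4
     = 42.666667 + 8 + -4
     = 46.666667
F(2) = 5.333333
Integral = F(4) - F(2) = 46.666667 - 5.333333 = 41.333333


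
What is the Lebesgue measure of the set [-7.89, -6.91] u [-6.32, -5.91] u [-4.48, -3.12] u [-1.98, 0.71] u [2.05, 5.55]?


For pairwise disjoint intervals, m(union) = sum of lengths.
= (-6.91 - -7.89) + (-5.91 - -6.32) + (-3.12 - -4.48) + (0.71 - -1.98) + (5.55 - 2.05)
= 0.98 + 0.41 + 1.36 + 2.69 + 3.5
= 8.94


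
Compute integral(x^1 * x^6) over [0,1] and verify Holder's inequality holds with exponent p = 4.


Step 1: Exact integral of f*g = integral(x^7, 0, 1) = 1/8
     = 0.125
Step 2: Holder bound with p=4, q=1.333333:
  ||f||_p = (integral x^4 dx)^(1/4) = (1/5)^(1/4) = 0.66874
  ||g||_q = (integral x^8 dx)^(1/1.333333) = (1/9)^(1/1.333333) = 0.19245
Step 3: Holder bound = ||f||_p * ||g||_q = 0.66874 * 0.19245 = 0.128699
Verification: 0.125 <= 0.128699 (Holder holds)


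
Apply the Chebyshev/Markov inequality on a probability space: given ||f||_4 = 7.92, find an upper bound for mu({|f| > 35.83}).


Chebyshev/Markov inequality: mu(|f| > eps) <= (||f||_p / eps)^p
Step 1: ||f||_4 / eps = 7.92 / 35.83 = 0.221044
Step 2: Raise to power p = 4:
  (0.221044)^4 = 0.002387
Step 3: Therefore mu(|f| > 35.83) <= 0.002387


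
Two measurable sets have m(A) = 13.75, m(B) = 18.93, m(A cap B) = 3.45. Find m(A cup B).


By inclusion-exclusion: m(A u B) = m(A) + m(B) - m(A n B)
= 13.75 + 18.93 - 3.45
= 29.23


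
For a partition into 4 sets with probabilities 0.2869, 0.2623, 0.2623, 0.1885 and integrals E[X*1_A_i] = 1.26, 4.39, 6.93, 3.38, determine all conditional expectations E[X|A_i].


For each cell A_i: E[X|A_i] = E[X*1_A_i] / P(A_i)
Step 1: E[X|A_1] = 1.26 / 0.2869 = 4.391774
Step 2: E[X|A_2] = 4.39 / 0.2623 = 16.736561
Step 3: E[X|A_3] = 6.93 / 0.2623 = 26.42013
Step 4: E[X|A_4] = 3.38 / 0.1885 = 17.931034
Verification: E[X] = sum E[X*1_A_i] = 1.26 + 4.39 + 6.93 + 3.38 = 15.96


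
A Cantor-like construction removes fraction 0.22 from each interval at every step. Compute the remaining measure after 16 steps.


Step 1: At each step, fraction remaining = 1 - 0.22 = 0.78
Step 2: After 16 steps, measure = (0.78)^16
Result = 0.018772


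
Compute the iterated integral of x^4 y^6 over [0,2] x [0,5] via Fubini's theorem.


By Fubini's theorem, the double integral factors as a product of single integrals:
Step 1: integral_0^2 x^4 dx = [x^5/5] from 0 to 2
     = 2^5/5 = 6.4
Step 2: integral_0^5 y^6 dy = [y^7/7] from 0 to 5
     = 5^7/7 = 11160.714286
Step 3: Double integral = 6.4 * 11160.714286 = 71428.571429


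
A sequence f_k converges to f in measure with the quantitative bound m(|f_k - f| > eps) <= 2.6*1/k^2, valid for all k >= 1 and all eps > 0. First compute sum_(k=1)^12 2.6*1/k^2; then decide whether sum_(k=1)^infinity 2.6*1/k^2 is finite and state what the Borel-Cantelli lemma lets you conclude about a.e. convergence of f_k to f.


Step 1: List the terms 2.6*1/k^2 for k = 1 to 12:
  k=1: 2.6
  k=2: 0.65
  k=3: 0.288889
  k=4: 0.1625
  k=5: 0.104
  k=6: 0.072222
  k=7: 0.053061
  k=8: 0.040625
  k=9: 0.032099
  k=10: 0.026
  k=11: 0.021488
  k=12: 0.018056
Step 2: Partial sum = 2.6 + 0.65 + 0.288889 + 0.1625 + 0.104 + 0.072222 + 0.053061 + 0.040625 + 0.032099 + 0.026 + 0.021488 + 0.018056
     = 4.068939
Step 3: The full series sum_(k>=1) 2.6*1/k^2 converges (p-series with p = 2 > 1; a constant multiple of a convergent series converges).
Step 4: Fix eps > 0. Since sum_k m(|f_k - f| > eps) < infinity, the Borel-Cantelli lemma gives
        m(limsup_k {|f_k - f| > eps}) = 0, i.e. for a.e. x, |f_k(x) - f(x)| <= eps for all large k.
        Applying this with eps = 1/j for j = 1, 2, ... and intersecting the countably many full-measure sets,
        for a.e. x we get limsup_k |f_k(x) - f(x)| <= 1/j for every j, hence f_k -> f almost everywhere.
Conclusion: series converges; Borel-Cantelli yields f_k -> f a.e.


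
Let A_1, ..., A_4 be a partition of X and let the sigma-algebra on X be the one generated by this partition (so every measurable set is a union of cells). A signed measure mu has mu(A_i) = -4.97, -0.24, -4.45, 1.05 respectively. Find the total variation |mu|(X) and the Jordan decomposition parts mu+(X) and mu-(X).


Step 1: Every measurable set is a union of atoms (the cells / points), so a Hahn decomposition is
  obtained by grouping atoms by sign: P = union of atoms with mu > 0, N = union of the remaining atoms.
  Atoms in P (indices): 4;  atoms in N (indices): 1, 2, 3
  Positive values: 1.05
  Negative values: -4.97, -0.24, -4.45
Step 2: mu+(X) = mu(P) = sum of positive atom values = 1.05
Step 3: mu-(X) = -mu(N) = sum of |negative atom values| = 9.66
Step 4: |mu|(X) = mu+(X) + mu-(X) = 1.05 + 9.66 = 10.71


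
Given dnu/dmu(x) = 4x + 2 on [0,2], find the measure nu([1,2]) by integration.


nu(A) = integral_A (dnu/dmu) dmu = integral_1^2 (4x + 2) dx
Step 1: Antiderivative F(x) = (4/2)x^2 + 2x
Step 2: F(2) = (4/2)*2^2 + 2*2 = 8 + 4 = 12
Step 3: F(1) = (4/2)*1^2 + 2*1 = 2 + 2 = 4
Step 4: nu([1,2]) = F(2) - F(1) = 12 - 4 = 8


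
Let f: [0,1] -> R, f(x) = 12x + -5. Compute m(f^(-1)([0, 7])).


f^(-1)([0, 7]) = {x : 0 <= 12x + -5 <= 7}
Solving: (0 - -5)/12 <= x <= (7 - -5)/12
= [0.416667, 1]
Intersecting with [0,1]: [0.416667, 1]
Measure = 1 - 0.416667 = 0.583333


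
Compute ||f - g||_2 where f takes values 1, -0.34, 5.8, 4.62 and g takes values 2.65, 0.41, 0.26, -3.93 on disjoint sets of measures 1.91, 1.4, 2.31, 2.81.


Step 1: Compute differences f_i - g_i:
  1 - 2.65 = -1.65
  -0.34 - 0.41 = -0.75
  5.8 - 0.26 = 5.54
  4.62 - -3.93 = 8.55
Step 2: Compute |diff|^2 * measure for each set:
  |-1.65|^2 * 1.91 = 2.7225 * 1.91 = 5.199975
  |-0.75|^2 * 1.4 = 0.5625 * 1.4 = 0.7875
  |5.54|^2 * 2.31 = 30.6916 * 2.31 = 70.897596
  |8.55|^2 * 2.81 = 73.1025 * 2.81 = 205.418025
Step 3: Sum = 282.303096
Step 4: ||f-g||_2 = (282.303096)^(1/2) = 16.801878


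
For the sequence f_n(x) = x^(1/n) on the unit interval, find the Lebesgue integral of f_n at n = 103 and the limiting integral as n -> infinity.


At n = 103: f_103(x) = x^(1/103).
Step 1: integral(x^(1/103), 0, 1) = [x^(1/103+1) / (1/103+1)] from 0 to 1
     = 1 / (1/103 + 1) = 1 / ((103+1)/103) = 103/(103+1)
     = 103/104 = 0.990385
Step 2: As n -> infinity, f_n(x) = x^(1/n) -> 1 for x in (0,1], and f_n is increasing in n.
By MCT, lim_n integral(f_n) = integral(lim_n f_n) = integral(1, 0, 1) = 1.
Step 3: Verify convergence: 103/104 = 0.990385 -> 1


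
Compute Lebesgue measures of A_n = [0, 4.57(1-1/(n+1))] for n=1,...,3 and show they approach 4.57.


By continuity of measure from below: if A_n increases to A, then m(A_n) -> m(A).
Here A = [0, 4.57], so m(A) = 4.57
Step 1: a_1 = 4.57*(1 - 1/2) = 2.285, m(A_1) = 2.285
Step 2: a_2 = 4.57*(1 - 1/3) = 3.0467, m(A_2) = 3.0467
Step 3: a_3 = 4.57*(1 - 1/4) = 3.4275, m(A_3) = 3.4275
Limit: m(A_n) -> m([0,4.57]) = 4.57


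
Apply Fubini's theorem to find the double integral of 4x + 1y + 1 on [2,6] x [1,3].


By Fubini, integrate in x first, then y.
Step 1: Fix y, integrate over x in [2,6]:
  integral(4x + 1y + 1, x=2..6)
  = 4*(6^2 - 2^2)/2 + (1y + 1)*(6 - 2)
  = 64 + (1y + 1)*4
  = 64 + 4y + 4
  = 68 + 4y
Step 2: Integrate over y in [1,3]:
  integral(68 + 4y, y=1..3)
  = 68*2 + 4*(3^2 - 1^2)/2
  = 136 + 16
  = 152


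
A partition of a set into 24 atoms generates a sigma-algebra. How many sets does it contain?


Each element of the sigma-algebra is a union of some subset of the 24 atoms.
The number of such subsets is 2^24 = 16777216.


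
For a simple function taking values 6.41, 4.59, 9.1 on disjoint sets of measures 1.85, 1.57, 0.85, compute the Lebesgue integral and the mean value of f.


Step 1: Integral = sum(value_i * measure_i)
= 6.41*1.85 + 4.59*1.57 + 9.1*0.85
= 11.8585 + 7.2063 + 7.735
= 26.7998
Step 2: Total measure of domain = 1.85 + 1.57 + 0.85 = 4.27
Step 3: Average value = 26.7998 / 4.27 = 6.2763


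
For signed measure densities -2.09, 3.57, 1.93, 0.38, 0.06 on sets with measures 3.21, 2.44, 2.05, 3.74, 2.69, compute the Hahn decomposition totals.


Step 1: Compute signed measure on each set:
  Set 1: -2.09 * 3.21 = -6.7089
  Set 2: 3.57 * 2.44 = 8.7108
  Set 3: 1.93 * 2.05 = 3.9565
  Set 4: 0.38 * 3.74 = 1.4212
  Set 5: 0.06 * 2.69 = 0.1614
Step 2: Total signed measure = (-6.7089) + (8.7108) + (3.9565) + (1.4212) + (0.1614)
     = 7.541
Step 3: Positive part mu+(X) = sum of positive contributions = 14.2499
Step 4: Negative part mu-(X) = |sum of negative contributions| = 6.7089


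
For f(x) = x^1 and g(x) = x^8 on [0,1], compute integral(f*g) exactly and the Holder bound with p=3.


Step 1: Exact integral of f*g = integral(x^9, 0, 1) = 1/10
     = 0.1
Step 2: Holder bound with p=3, q=1.5:
  ||f||_p = (integral x^3 dx)^(1/3) = (1/4)^(1/3) = 0.629961
  ||g||_q = (integral x^12 dx)^(1/1.5) = (1/13)^(1/1.5) = 0.180872
Step 3: Holder bound = ||f||_p * ||g||_q = 0.629961 * 0.180872 = 0.113942
Verification: 0.1 <= 0.113942 (Holder holds)


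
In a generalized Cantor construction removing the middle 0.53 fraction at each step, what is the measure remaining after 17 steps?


Step 1: At each step, fraction remaining = 1 - 0.53 = 0.47
Step 2: After 17 steps, measure = (0.47)^17
Result = 2.664794e-06


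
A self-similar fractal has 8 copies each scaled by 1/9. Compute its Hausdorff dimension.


For a self-similar set with N copies scaled by 1/r:
dim_H = log(N)/log(r) = log(8)/log(9)
= 2.079442/2.197225
= 0.946395


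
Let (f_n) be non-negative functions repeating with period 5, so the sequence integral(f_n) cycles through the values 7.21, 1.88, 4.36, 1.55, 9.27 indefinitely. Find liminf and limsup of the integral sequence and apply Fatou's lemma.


The sequence (integral(f_n)) is periodic with period 5, repeating the values 7.21, 1.88, 4.36, 1.55, 9.27 indefinitely.
Step 1: For a periodic sequence, every tail (a_m, a_(m+1), ...) contains all 5 period values infinitely often.
Step 2: Hence inf of every tail = min of the period values = min(7.21, 1.88, 4.36, 1.55, 9.27) = 1.55.
        liminf_n integral(f_n) = sup over m of (inf of tail from m) = 1.55.
Step 3: Similarly sup of every tail = max of the period values = 9.27.
        limsup_n integral(f_n) = 9.27.
Step 4: Fatou's lemma: integral(liminf_n f_n) <= liminf_n integral(f_n) = 1.55.
        So the integral of the pointwise liminf is at most 1.55.


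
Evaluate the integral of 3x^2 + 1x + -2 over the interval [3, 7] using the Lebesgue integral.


The Lebesgue integral of a Riemann-integrable function agrees with the Riemann integral.
Antiderivative F(x) = (3/3)x^3 + (1/2)x^2 + -2x
F(7) = (3/3)*7^3 + (1/2)*7^2 + -2*7
     = (3/3)*343 + (1/2)*49 + -2*7
     = 343 + 24.5 + -14
     = 353.5
F(3) = 25.5
Integral = F(7) - F(3) = 353.5 - 25.5 = 328


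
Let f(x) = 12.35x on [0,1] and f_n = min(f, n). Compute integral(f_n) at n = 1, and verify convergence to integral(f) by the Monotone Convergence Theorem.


f(x) = 12.35x on [0,1]; f_n(x) = min(12.35x, n). At n = 1:
Step 1: f(x) reaches 1 at x = 1/12.35 = 0.080972
Step 2: integral(f_1) = integral(12.35x, 0, 0.080972) + integral(1, 0.080972, 1)
       = 12.35*0.080972^2/2 + 1*(1 - 0.080972)
       = 0.040486 + 0.919028
       = 0.959514
Step 3: As n -> infinity, f_n increases to f, so by MCT integral(f_n) -> integral(f) = 12.35/2 = 6.175.
Convergence: integral(f_1) = 0.959514 -> 6.175 as n -> infinity


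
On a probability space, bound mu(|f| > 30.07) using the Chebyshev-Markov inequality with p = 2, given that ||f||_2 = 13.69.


Chebyshev/Markov inequality: mu(|f| > eps) <= (||f||_p / eps)^p
Step 1: ||f||_2 / eps = 13.69 / 30.07 = 0.455271
Step 2: Raise to power p = 2:
  (0.455271)^2 = 0.207272
Step 3: Therefore mu(|f| > 30.07) <= 0.207272


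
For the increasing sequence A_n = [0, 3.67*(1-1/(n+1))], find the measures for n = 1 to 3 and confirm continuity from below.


By continuity of measure from below: if A_n increases to A, then m(A_n) -> m(A).
Here A = [0, 3.67], so m(A) = 3.67
Step 1: a_1 = 3.67*(1 - 1/2) = 1.835, m(A_1) = 1.835
Step 2: a_2 = 3.67*(1 - 1/3) = 2.4467, m(A_2) = 2.4467
Step 3: a_3 = 3.67*(1 - 1/4) = 2.7525, m(A_3) = 2.7525
Limit: m(A_n) -> m([0,3.67]) = 3.67


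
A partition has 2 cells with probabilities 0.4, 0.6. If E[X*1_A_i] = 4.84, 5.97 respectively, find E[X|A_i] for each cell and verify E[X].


For each cell A_i: E[X|A_i] = E[X*1_A_i] / P(A_i)
Step 1: E[X|A_1] = 4.84 / 0.4 = 12.1
Step 2: E[X|A_2] = 5.97 / 0.6 = 9.95
Verification: E[X] = sum E[X*1_A_i] = 4.84 + 5.97 = 10.81


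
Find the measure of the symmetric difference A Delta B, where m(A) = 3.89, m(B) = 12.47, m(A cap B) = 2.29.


m(A Delta B) = m(A) + m(B) - 2*m(A n B)
= 3.89 + 12.47 - 2*2.29
= 3.89 + 12.47 - 4.58
= 11.78


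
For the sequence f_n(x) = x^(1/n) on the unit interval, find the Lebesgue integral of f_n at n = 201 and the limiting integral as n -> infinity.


At n = 201: f_201(x) = x^(1/201).
Step 1: integral(x^(1/201), 0, 1) = [x^(1/201+1) / (1/201+1)] from 0 to 1
     = 1 / (1/201 + 1) = 1 / ((201+1)/201) = 201/(201+1)
     = 201/202 = 0.99505
Step 2: As n -> infinity, f_n(x) = x^(1/n) -> 1 for x in (0,1], and f_n is increasing in n.
By MCT, lim_n integral(f_n) = integral(lim_n f_n) = integral(1, 0, 1) = 1.
Step 3: Verify convergence: 201/202 = 0.99505 -> 1


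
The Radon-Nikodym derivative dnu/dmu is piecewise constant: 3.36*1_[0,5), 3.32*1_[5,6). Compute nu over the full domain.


Integrate each piece of the Radon-Nikodym derivative:
Step 1: integral_0^5 3.36 dx = 3.36*(5-0) = 3.36*5 = 16.8
Step 2: integral_5^6 3.32 dx = 3.32*(6-5) = 3.32*1 = 3.32
Total: 16.8 + 3.32 = 20.12


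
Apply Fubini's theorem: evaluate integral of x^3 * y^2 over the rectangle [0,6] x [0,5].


By Fubini's theorem, the double integral factors as a product of single integrals:
Step 1: integral_0^6 x^3 dx = [x^4/4] from 0 to 6
     = 6^4/4 = 324
Step 2: integral_0^5 y^2 dy = [y^3/3] from 0 to 5
     = 5^3/3 = 41.666667
Step 3: Double integral = 324 * 41.666667 = 13500


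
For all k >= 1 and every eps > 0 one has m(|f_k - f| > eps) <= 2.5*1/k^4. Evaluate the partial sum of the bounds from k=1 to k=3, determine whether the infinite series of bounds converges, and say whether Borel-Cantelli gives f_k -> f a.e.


Step 1: List the terms 2.5*1/k^4 for k = 1 to 3:
  k=1: 2.5
  k=2: 0.15625
  k=3: 0.030864
Step 2: Partial sum = 2.5 + 0.15625 + 0.030864
     = 2.687114
Step 3: The full series sum_(k>=1) 2.5*1/k^4 converges (p-series with p = 4 > 1; a constant multiple of a convergent series converges).
Step 4: Fix eps > 0. Since sum_k m(|f_k - f| > eps) < infinity, the Borel-Cantelli lemma gives
        m(limsup_k {|f_k - f| > eps}) = 0, i.e. for a.e. x, |f_k(x) - f(x)| <= eps for all large k.
        Applying this with eps = 1/j for j = 1, 2, ... and intersecting the countably many full-measure sets,
        for a.e. x we get limsup_k |f_k(x) - f(x)| <= 1/j for every j, hence f_k -> f almost everywhere.
Conclusion: series converges; Borel-Cantelli yields f_k -> f a.e.


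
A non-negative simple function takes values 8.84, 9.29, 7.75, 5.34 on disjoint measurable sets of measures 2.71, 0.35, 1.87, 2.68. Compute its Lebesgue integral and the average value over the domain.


Step 1: Integral = sum(value_i * measure_i)
= 8.84*2.71 + 9.29*0.35 + 7.75*1.87 + 5.34*2.68
= 23.9564 + 3.2515 + 14.4925 + 14.3112
= 56.0116
Step 2: Total measure of domain = 2.71 + 0.35 + 1.87 + 2.68 = 7.61
Step 3: Average value = 56.0116 / 7.61 = 7.360263


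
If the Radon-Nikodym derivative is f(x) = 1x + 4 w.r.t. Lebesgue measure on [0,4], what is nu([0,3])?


nu(A) = integral_A (dnu/dmu) dmu = integral_0^3 (1x + 4) dx
Step 1: Antiderivative F(x) = (1/2)x^2 + 4x
Step 2: F(3) = (1/2)*3^2 + 4*3 = 4.5 + 12 = 16.5
Step 3: F(0) = (1/2)*0^2 + 4*0 = 0.0 + 0 = 0.0
Step 4: nu([0,3]) = F(3) - F(0) = 16.5 - 0.0 = 16.5


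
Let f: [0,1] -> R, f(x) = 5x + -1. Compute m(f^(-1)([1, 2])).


f^(-1)([1, 2]) = {x : 1 <= 5x + -1 <= 2}
Solving: (1 - -1)/5 <= x <= (2 - -1)/5
= [0.4, 0.6]
Intersecting with [0,1]: [0.4, 0.6]
Measure = 0.6 - 0.4 = 0.2


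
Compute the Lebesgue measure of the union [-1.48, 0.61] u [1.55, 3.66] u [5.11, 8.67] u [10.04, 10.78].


For pairwise disjoint intervals, m(union) = sum of lengths.
= (0.61 - -1.48) + (3.66 - 1.55) + (8.67 - 5.11) + (10.78 - 10.04)
= 2.09 + 2.11 + 3.56 + 0.74
= 8.5


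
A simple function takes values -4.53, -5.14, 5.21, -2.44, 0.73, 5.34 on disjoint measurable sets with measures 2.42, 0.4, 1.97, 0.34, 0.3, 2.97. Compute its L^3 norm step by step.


Step 1: Compute |f_i|^3 for each value:
  |-4.53|^3 = 92.959677
  |-5.14|^3 = 135.796744
  |5.21|^3 = 141.420761
  |-2.44|^3 = 14.526784
  |0.73|^3 = 0.389017
  |5.34|^3 = 152.273304
Step 2: Multiply by measures and sum:
  92.959677 * 2.42 = 224.962418
  135.796744 * 0.4 = 54.318698
  141.420761 * 1.97 = 278.598899
  14.526784 * 0.34 = 4.939107
  0.389017 * 0.3 = 0.116705
  152.273304 * 2.97 = 452.251713
Sum = 224.962418 + 54.318698 + 278.598899 + 4.939107 + 0.116705 + 452.251713 = 1015.18754
Step 3: Take the p-th root:
||f||_3 = (1015.18754)^(1/3) = 10.050371


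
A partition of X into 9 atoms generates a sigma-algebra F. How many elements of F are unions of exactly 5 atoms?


Each element of F is a union of some subset of the 9 atoms.
Elements that are unions of exactly 5 atoms correspond to 5-element subsets of the 9 atoms.
Count = C(9, 5) = 9! / (5! * 4!) = 126.


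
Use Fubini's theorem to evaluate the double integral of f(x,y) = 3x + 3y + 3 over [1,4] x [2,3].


By Fubini, integrate in x first, then y.
Step 1: Fix y, integrate over x in [1,4]:
  integral(3x + 3y + 3, x=1..4)
  = 3*(4^2 - 1^2)/2 + (3y + 3)*(4 - 1)
  = 22.5 + (3y + 3)*3
  = 22.5 + 9y + 9
  = 31.5 + 9y
Step 2: Integrate over y in [2,3]:
  integral(31.5 + 9y, y=2..3)
  = 31.5*1 + 9*(3^2 - 2^2)/2
  = 31.5 + 22.5
  = 54


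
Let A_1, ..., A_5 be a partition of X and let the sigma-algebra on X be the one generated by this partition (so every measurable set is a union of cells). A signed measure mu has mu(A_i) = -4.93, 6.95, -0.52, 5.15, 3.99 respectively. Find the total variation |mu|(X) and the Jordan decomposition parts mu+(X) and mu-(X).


Step 1: Every measurable set is a union of atoms (the cells / points), so a Hahn decomposition is
  obtained by grouping atoms by sign: P = union of atoms with mu > 0, N = union of the remaining atoms.
  Atoms in P (indices): 2, 4, 5;  atoms in N (indices): 1, 3
  Positive values: 6.95, 5.15, 3.99
  Negative values: -4.93, -0.52
Step 2: mu+(X) = mu(P) = sum of positive atom values = 16.09
Step 3: mu-(X) = -mu(N) = sum of |negative atom values| = 5.45
Step 4: |mu|(X) = mu+(X) + mu-(X) = 16.09 + 5.45 = 21.54


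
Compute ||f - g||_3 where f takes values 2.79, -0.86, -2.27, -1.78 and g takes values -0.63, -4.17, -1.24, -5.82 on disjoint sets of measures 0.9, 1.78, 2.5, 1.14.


Step 1: Compute differences f_i - g_i:
  2.79 - -0.63 = 3.42
  -0.86 - -4.17 = 3.31
  -2.27 - -1.24 = -1.03
  -1.78 - -5.82 = 4.04
Step 2: Compute |diff|^3 * measure for each set:
  |3.42|^3 * 0.9 = 40.001688 * 0.9 = 36.001519
  |3.31|^3 * 1.78 = 36.264691 * 1.78 = 64.55115
  |-1.03|^3 * 2.5 = 1.092727 * 2.5 = 2.731818
  |4.04|^3 * 1.14 = 65.939264 * 1.14 = 75.170761
Step 3: Sum = 178.455248
Step 4: ||f-g||_3 = (178.455248)^(1/3) = 5.630018


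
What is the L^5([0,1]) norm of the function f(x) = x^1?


Step 1: ||f||_5 = (integral_0^1 |x^1|^5 dx)^(1/5)
     = (integral_0^1 x^5 dx)^(1/5)
Step 2: integral_0^1 x^5 dx = [x^6/(6)] from 0 to 1 = 1^6/6
     = 1/6 = 0.166667
Step 3: ||f||_5 = (0.166667)^(1/5) = 0.698827


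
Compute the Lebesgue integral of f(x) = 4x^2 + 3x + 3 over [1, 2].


The Lebesgue integral of a Riemann-integrable function agrees with the Riemann integral.
Antiderivative F(x) = (4/3)x^3 + (3/2)x^2 + 3x
F(2) = (4/3)*2^3 + (3/2)*2^2 + 3*2
     = (4/3)*8 + (3/2)*4 + 3*2
     = 10.666667 + 6 + 6
     = 22.666667
F(1) = 5.833333
Integral = F(2) - F(1) = 22.666667 - 5.833333 = 16.833333


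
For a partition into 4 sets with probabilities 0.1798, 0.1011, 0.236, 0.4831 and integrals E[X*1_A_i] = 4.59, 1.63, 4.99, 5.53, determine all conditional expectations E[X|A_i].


For each cell A_i: E[X|A_i] = E[X*1_A_i] / P(A_i)
Step 1: E[X|A_1] = 4.59 / 0.1798 = 25.528365
Step 2: E[X|A_2] = 1.63 / 0.1011 = 16.122651
Step 3: E[X|A_3] = 4.99 / 0.236 = 21.144068
Step 4: E[X|A_4] = 5.53 / 0.4831 = 11.446905
Verification: E[X] = sum E[X*1_A_i] = 4.59 + 1.63 + 4.99 + 5.53 = 16.74


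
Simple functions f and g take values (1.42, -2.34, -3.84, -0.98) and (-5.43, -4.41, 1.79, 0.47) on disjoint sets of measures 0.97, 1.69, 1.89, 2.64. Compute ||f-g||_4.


Step 1: Compute differences f_i - g_i:
  1.42 - -5.43 = 6.85
  -2.34 - -4.41 = 2.07
  -3.84 - 1.79 = -5.63
  -0.98 - 0.47 = -1.45
Step 2: Compute |diff|^4 * measure for each set:
  |6.85|^4 * 0.97 = 2201.721006 * 0.97 = 2135.669376
  |2.07|^4 * 1.69 = 18.360368 * 1.69 = 31.029022
  |-5.63|^4 * 1.89 = 1004.69347 * 1.89 = 1898.870658
  |-1.45|^4 * 2.64 = 4.420506 * 2.64 = 11.670136
Step 3: Sum = 4077.239192
Step 4: ||f-g||_4 = (4077.239192)^(1/4) = 7.990824


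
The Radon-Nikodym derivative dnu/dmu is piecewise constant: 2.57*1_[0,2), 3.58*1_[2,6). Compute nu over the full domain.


Integrate each piece of the Radon-Nikodym derivative:
Step 1: integral_0^2 2.57 dx = 2.57*(2-0) = 2.57*2 = 5.14
Step 2: integral_2^6 3.58 dx = 3.58*(6-2) = 3.58*4 = 14.32
Total: 5.14 + 14.32 = 19.46


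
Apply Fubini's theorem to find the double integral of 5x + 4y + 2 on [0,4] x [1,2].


By Fubini, integrate in x first, then y.
Step 1: Fix y, integrate over x in [0,4]:
  integral(5x + 4y + 2, x=0..4)
  = 5*(4^2 - 0^2)/2 + (4y + 2)*(4 - 0)
  = 40 + (4y + 2)*4
  = 40 + 16y + 8
  = 48 + 16y
Step 2: Integrate over y in [1,2]:
  integral(48 + 16y, y=1..2)
  = 48*1 + 16*(2^2 - 1^2)/2
  = 48 + 24
  = 72


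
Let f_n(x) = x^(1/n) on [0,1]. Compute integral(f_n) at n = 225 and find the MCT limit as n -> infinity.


At n = 225: f_225(x) = x^(1/225).
Step 1: integral(x^(1/225), 0, 1) = [x^(1/225+1) / (1/225+1)] from 0 to 1
     = 1 / (1/225 + 1) = 1 / ((225+1)/225) = 225/(225+1)
     = 225/226 = 0.995575
Step 2: As n -> infinity, f_n(x) = x^(1/n) -> 1 for x in (0,1], and f_n is increasing in n.
By MCT, lim_n integral(f_n) = integral(lim_n f_n) = integral(1, 0, 1) = 1.
Step 3: Verify convergence: 225/226 = 0.995575 -> 1
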